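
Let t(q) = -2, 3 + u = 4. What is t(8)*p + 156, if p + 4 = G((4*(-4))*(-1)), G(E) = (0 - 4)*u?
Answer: 172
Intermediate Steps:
u = 1 (u = -3 + 4 = 1)
G(E) = -4 (G(E) = (0 - 4)*1 = -4*1 = -4)
p = -8 (p = -4 - 4 = -8)
t(8)*p + 156 = -2*(-8) + 156 = 16 + 156 = 172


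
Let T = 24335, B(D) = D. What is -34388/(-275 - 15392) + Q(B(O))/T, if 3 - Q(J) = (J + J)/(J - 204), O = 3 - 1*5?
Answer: 86198503709/39269413835 ≈ 2.1951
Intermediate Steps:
O = -2 (O = 3 - 5 = -2)
Q(J) = 3 - 2*J/(-204 + J) (Q(J) = 3 - (J + J)/(J - 204) = 3 - 2*J/(-204 + J))
-34388/(-275 - 15392) + Q(B(O))/T = -34388/(-275 - 15392) + ((-612 - 2)/(-204 - 2))/24335 = -34388/(-15667) + (-614/(-206))*(1/24335) = -34388*(-1/15667) - 1/206*(-614)*(1/24335) = 34388/15667 + (307/103)*(1/24335) = 34388/15667 + 307/2506505 = 86198503709/39269413835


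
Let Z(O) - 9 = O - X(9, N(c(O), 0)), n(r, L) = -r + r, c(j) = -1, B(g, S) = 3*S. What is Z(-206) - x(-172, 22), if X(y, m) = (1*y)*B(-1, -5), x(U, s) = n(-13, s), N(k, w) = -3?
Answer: -62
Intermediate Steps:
n(r, L) = 0
x(U, s) = 0
X(y, m) = -15*y (X(y, m) = (1*y)*(3*(-5)) = y*(-15) = -15*y)
Z(O) = 144 + O (Z(O) = 9 + (O - (-15)*9) = 9 + (O - 1*(-135)) = 9 + (O + 135) = 9 + (135 + O) = 144 + O)
Z(-206) - x(-172, 22) = (144 - 206) - 1*0 = -62 + 0 = -62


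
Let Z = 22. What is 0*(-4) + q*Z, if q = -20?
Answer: -440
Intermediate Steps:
0*(-4) + q*Z = 0*(-4) - 20*22 = 0 - 440 = -440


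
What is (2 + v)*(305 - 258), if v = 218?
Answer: 10340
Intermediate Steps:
(2 + v)*(305 - 258) = (2 + 218)*(305 - 258) = 220*47 = 10340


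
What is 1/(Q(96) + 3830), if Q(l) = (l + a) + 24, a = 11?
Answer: 1/3961 ≈ 0.00025246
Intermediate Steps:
Q(l) = 35 + l (Q(l) = (l + 11) + 24 = (11 + l) + 24 = 35 + l)
1/(Q(96) + 3830) = 1/((35 + 96) + 3830) = 1/(131 + 3830) = 1/3961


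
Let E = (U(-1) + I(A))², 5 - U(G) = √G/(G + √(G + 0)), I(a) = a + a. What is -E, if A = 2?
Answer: -72 - 17*I/2 ≈ -72.0 - 8.5*I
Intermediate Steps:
I(a) = 2*a
U(G) = 5 - √G/(G + √G) (U(G) = 5 - √G/(G + √(G + 0)) = 5 - √G/(G + √G))
E = (4 + (-1 - I)*(-5 + 4*I)/2)² (E = ((4*√(-1) + 5*(-1))/(-1 + √(-1)) + 2*2)² = ((4*I - 5)/(-1 + I) + 4)² = (((-1 - I)/2)*(-5 + 4*I) + 4)² = ((-1 - I)*(-5 + 4*I)/2 + 4)² = (4 + (-1 - I)*(-5 + 4*I)/2)² ≈ 72.0 + 8.5*I)
-E = -(72 + 17*I/2) = -72 - 17*I/2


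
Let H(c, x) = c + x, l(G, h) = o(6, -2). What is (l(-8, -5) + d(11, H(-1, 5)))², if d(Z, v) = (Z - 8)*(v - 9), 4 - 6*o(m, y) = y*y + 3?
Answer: 961/4 ≈ 240.25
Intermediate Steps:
o(m, y) = ⅙ - y²/6 (o(m, y) = ⅔ - (y*y + 3)/6 = ⅔ - (y² + 3)/6 = ⅔ - (3 + y²)/6 = ⅔ + (-½ - y²/6) = ⅙ - y²/6)
l(G, h) = -½ (l(G, h) = ⅙ - ⅙*(-2)² = ⅙ - ⅙*4 = ⅙ - ⅔ = -½)
d(Z, v) = (-9 + v)*(-8 + Z) (d(Z, v) = (-8 + Z)*(-9 + v) = (-9 + v)*(-8 + Z))
(l(-8, -5) + d(11, H(-1, 5)))² = (-½ + (72 - 9*11 - 8*(-1 + 5) + 11*(-1 + 5)))² = (-½ + (72 - 99 - 8*4 + 11*4))² = (-½ + (72 - 99 - 32 + 44))² = (-½ - 15)² = (-31/2)² = 961/4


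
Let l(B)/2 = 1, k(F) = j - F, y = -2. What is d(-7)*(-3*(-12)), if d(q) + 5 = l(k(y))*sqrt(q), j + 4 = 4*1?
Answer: -180 + 72*I*sqrt(7) ≈ -180.0 + 190.49*I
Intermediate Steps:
j = 0 (j = -4 + 4*1 = -4 + 4 = 0)
k(F) = -F (k(F) = 0 - F = -F)
l(B) = 2 (l(B) = 2*1 = 2)
d(q) = -5 + 2*sqrt(q)
d(-7)*(-3*(-12)) = (-5 + 2*sqrt(-7))*(-3*(-12)) = (-5 + 2*(I*sqrt(7)))*36 = (-5 + 2*I*sqrt(7))*36 = -180 + 72*I*sqrt(7)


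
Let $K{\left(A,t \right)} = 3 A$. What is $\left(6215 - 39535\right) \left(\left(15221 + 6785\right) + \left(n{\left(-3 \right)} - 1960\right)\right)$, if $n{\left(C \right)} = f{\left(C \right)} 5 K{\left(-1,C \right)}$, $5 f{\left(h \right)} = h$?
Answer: $-668232600$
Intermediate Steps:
$f{\left(h \right)} = \frac{h}{5}$
$n{\left(C \right)} = - 3 C$ ($n{\left(C \right)} = \frac{C}{5} \cdot 5 \cdot 3 \left(-1\right) = C \left(-3\right) = - 3 C$)
$\left(6215 - 39535\right) \left(\left(15221 + 6785\right) + \left(n{\left(-3 \right)} - 1960\right)\right) = \left(6215 - 39535\right) \left(\left(15221 + 6785\right) - 1951\right) = - 33320 \left(22006 + \left(9 - 1960\right)\right) = - 33320 \left(22006 - 1951\right) = \left(-33320\right) 20055 = -668232600$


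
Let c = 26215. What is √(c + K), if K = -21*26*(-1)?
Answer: √26761 ≈ 163.59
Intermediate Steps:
K = 546 (K = -546*(-1) = 546)
√(c + K) = √(26215 + 546) = √26761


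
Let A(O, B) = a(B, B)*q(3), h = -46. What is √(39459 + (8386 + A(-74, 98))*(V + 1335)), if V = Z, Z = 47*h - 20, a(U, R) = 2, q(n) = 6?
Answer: I*√7073647 ≈ 2659.6*I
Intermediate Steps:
Z = -2182 (Z = 47*(-46) - 20 = -2162 - 20 = -2182)
V = -2182
A(O, B) = 12 (A(O, B) = 2*6 = 12)
√(39459 + (8386 + A(-74, 98))*(V + 1335)) = √(39459 + (8386 + 12)*(-2182 + 1335)) = √(39459 + 8398*(-847)) = √(39459 - 7113106) = √(-7073647) = I*√7073647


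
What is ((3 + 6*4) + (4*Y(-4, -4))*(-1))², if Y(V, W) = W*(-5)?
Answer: 2809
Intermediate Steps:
Y(V, W) = -5*W
((3 + 6*4) + (4*Y(-4, -4))*(-1))² = ((3 + 6*4) + (4*(-5*(-4)))*(-1))² = ((3 + 24) + (4*20)*(-1))² = (27 + 80*(-1))² = (27 - 80)² = (-53)² = 2809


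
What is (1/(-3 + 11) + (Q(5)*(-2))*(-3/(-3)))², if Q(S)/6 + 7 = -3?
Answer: 923521/64 ≈ 14430.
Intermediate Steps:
Q(S) = -60 (Q(S) = -42 + 6*(-3) = -42 - 18 = -60)
(1/(-3 + 11) + (Q(5)*(-2))*(-3/(-3)))² = (1/(-3 + 11) + (-60*(-2))*(-3/(-3)))² = (1/8 + 120*(-3*(-⅓)))² = (⅛ + 120*1)² = (⅛ + 120)² = (961/8)² = 923521/64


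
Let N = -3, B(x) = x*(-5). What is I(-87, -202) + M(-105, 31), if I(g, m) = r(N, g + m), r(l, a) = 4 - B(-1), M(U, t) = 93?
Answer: 92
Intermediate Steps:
B(x) = -5*x
r(l, a) = -1 (r(l, a) = 4 - (-5)*(-1) = 4 - 1*5 = 4 - 5 = -1)
I(g, m) = -1
I(-87, -202) + M(-105, 31) = -1 + 93 = 92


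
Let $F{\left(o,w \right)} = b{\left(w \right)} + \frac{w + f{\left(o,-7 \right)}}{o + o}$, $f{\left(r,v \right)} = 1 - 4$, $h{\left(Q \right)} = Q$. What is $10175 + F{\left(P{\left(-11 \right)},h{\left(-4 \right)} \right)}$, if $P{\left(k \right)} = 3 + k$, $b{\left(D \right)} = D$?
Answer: $\frac{162743}{16} \approx 10171.0$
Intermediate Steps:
$f{\left(r,v \right)} = -3$
$F{\left(o,w \right)} = w + \frac{-3 + w}{2 o}$ ($F{\left(o,w \right)} = w + \frac{w - 3}{o + o} = w + \frac{-3 + w}{2 o}$)
$10175 + F{\left(P{\left(-11 \right)},h{\left(-4 \right)} \right)} = 10175 + \frac{-3 - 4 + 2 \left(3 - 11\right) \left(-4\right)}{2 \left(3 - 11\right)} = 10175 + \frac{-3 - 4 + 2 \left(-8\right) \left(-4\right)}{2 \left(-8\right)} = 10175 + \frac{1}{2} \left(- \frac{1}{8}\right) \left(-3 - 4 + 64\right) = 10175 + \frac{1}{2} \left(- \frac{1}{8}\right) 57 = 10175 - \frac{57}{16} = \frac{162743}{16}$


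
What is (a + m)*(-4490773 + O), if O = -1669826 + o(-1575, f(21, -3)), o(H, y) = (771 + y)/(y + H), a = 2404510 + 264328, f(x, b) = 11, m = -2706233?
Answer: 460751236605/2 ≈ 2.3038e+11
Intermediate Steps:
a = 2668838
o(H, y) = (771 + y)/(H + y)
O = -3339653/2 (O = -1669826 + (771 + 11)/(-1575 + 11) = -1669826 + 782/(-1564) = -1669826 - 1/1564*782 = -1669826 - 1/2 = -3339653/2 ≈ -1.6698e+6)
(a + m)*(-4490773 + O) = (2668838 - 2706233)*(-4490773 - 3339653/2) = -37395*(-12321199/2) = 460751236605/2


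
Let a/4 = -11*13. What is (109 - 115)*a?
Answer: 3432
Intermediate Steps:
a = -572 (a = 4*(-11*13) = 4*(-143) = -572)
(109 - 115)*a = (109 - 115)*(-572) = -6*(-572) = 3432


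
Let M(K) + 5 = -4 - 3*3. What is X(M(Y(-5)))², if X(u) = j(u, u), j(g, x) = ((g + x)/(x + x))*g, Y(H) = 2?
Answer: 324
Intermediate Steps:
j(g, x) = g*(g + x)/(2*x) (j(g, x) = ((g + x)/((2*x)))*g = ((g + x)*(1/(2*x)))*g = ((g + x)/(2*x))*g = g*(g + x)/(2*x))
M(K) = -18 (M(K) = -5 + (-4 - 3*3) = -5 + (-4 - 9) = -5 - 13 = -18)
X(u) = u (X(u) = u*(u + u)/(2*u) = u*(2*u)/(2*u) = u)
X(M(Y(-5)))² = (-18)² = 324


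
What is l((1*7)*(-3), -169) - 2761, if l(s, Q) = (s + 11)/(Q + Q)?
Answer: -466604/169 ≈ -2761.0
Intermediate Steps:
l(s, Q) = (11 + s)/(2*Q) (l(s, Q) = (11 + s)/((2*Q)) = (11 + s)*(1/(2*Q)) = (11 + s)/(2*Q))
l((1*7)*(-3), -169) - 2761 = (1/2)*(11 + (1*7)*(-3))/(-169) - 2761 = (1/2)*(-1/169)*(11 + 7*(-3)) - 2761 = (1/2)*(-1/169)*(11 - 21) - 2761 = (1/2)*(-1/169)*(-10) - 2761 = 5/169 - 2761 = -466604/169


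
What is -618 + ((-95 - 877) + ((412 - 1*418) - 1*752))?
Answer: -2348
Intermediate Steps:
-618 + ((-95 - 877) + ((412 - 1*418) - 1*752)) = -618 + (-972 + ((412 - 418) - 752)) = -618 + (-972 + (-6 - 752)) = -618 + (-972 - 758) = -618 - 1730 = -2348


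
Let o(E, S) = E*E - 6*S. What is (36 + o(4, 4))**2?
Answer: 784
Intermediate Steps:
o(E, S) = E**2 - 6*S
(36 + o(4, 4))**2 = (36 + (4**2 - 6*4))**2 = (36 + (16 - 24))**2 = (36 - 8)**2 = 28**2 = 784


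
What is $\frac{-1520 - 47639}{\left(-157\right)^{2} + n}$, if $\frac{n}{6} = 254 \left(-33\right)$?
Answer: $\frac{49159}{25643} \approx 1.9171$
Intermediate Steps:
$n = -50292$ ($n = 6 \cdot 254 \left(-33\right) = 6 \left(-8382\right) = -50292$)
$\frac{-1520 - 47639}{\left(-157\right)^{2} + n} = \frac{-1520 - 47639}{\left(-157\right)^{2} - 50292} = - \frac{49159}{24649 - 50292} = - \frac{49159}{-25643} = \left(-49159\right) \left(- \frac{1}{25643}\right) = \frac{49159}{25643}$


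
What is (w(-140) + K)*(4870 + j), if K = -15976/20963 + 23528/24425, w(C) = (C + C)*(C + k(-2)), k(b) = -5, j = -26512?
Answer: -449897505207426288/512021275 ≈ -8.7867e+8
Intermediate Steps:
w(C) = 2*C*(-5 + C) (w(C) = (C + C)*(C - 5) = (2*C)*(-5 + C) = 2*C*(-5 + C))
K = 103003664/512021275 (K = -15976*1/20963 + 23528*(1/24425) = -15976/20963 + 23528/24425 = 103003664/512021275 ≈ 0.20117)
(w(-140) + K)*(4870 + j) = (2*(-140)*(-5 - 140) + 103003664/512021275)*(4870 - 26512) = (2*(-140)*(-145) + 103003664/512021275)*(-21642) = (40600 + 103003664/512021275)*(-21642) = (20788166768664/512021275)*(-21642) = -449897505207426288/512021275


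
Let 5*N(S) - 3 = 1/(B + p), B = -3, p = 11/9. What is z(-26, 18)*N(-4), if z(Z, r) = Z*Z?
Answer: 6591/20 ≈ 329.55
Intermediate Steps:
p = 11/9 (p = 11*(1/9) = 11/9 ≈ 1.2222)
z(Z, r) = Z**2
N(S) = 39/80 (N(S) = 3/5 + 1/(5*(-3 + 11/9)) = 3/5 + 1/(5*(-16/9)) = 3/5 + (1/5)*(-9/16) = 3/5 - 9/80 = 39/80)
z(-26, 18)*N(-4) = (-26)**2*(39/80) = 676*(39/80) = 6591/20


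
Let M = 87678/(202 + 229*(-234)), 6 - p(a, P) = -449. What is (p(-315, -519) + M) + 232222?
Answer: 6210570645/26692 ≈ 2.3268e+5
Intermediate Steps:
p(a, P) = 455 (p(a, P) = 6 - 1*(-449) = 6 + 449 = 455)
M = -43839/26692 (M = 87678/(202 - 53586) = 87678/(-53384) = 87678*(-1/53384) = -43839/26692 ≈ -1.6424)
(p(-315, -519) + M) + 232222 = (455 - 43839/26692) + 232222 = 12101021/26692 + 232222 = 6210570645/26692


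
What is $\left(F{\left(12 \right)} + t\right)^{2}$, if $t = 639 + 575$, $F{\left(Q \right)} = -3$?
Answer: $1466521$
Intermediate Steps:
$t = 1214$
$\left(F{\left(12 \right)} + t\right)^{2} = \left(-3 + 1214\right)^{2} = 1211^{2} = 1466521$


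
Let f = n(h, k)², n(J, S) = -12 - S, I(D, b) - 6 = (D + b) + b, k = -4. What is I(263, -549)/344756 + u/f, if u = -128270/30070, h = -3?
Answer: -1145431151/16586900672 ≈ -0.069056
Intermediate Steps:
I(D, b) = 6 + D + 2*b (I(D, b) = 6 + ((D + b) + b) = 6 + (D + 2*b) = 6 + D + 2*b)
u = -12827/3007 (u = -128270*1/30070 = -12827/3007 ≈ -4.2657)
f = 64 (f = (-12 - 1*(-4))² = (-12 + 4)² = (-8)² = 64)
I(263, -549)/344756 + u/f = (6 + 263 + 2*(-549))/344756 - 12827/3007/64 = (6 + 263 - 1098)*(1/344756) - 12827/3007*1/64 = -829*1/344756 - 12827/192448 = -829/344756 - 12827/192448 = -1145431151/16586900672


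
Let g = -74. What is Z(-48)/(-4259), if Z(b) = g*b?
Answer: -3552/4259 ≈ -0.83400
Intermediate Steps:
Z(b) = -74*b
Z(-48)/(-4259) = -74*(-48)/(-4259) = 3552*(-1/4259) = -3552/4259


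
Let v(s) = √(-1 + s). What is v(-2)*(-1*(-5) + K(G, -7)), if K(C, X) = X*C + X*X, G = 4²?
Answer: -58*I*√3 ≈ -100.46*I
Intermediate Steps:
G = 16
K(C, X) = X² + C*X (K(C, X) = C*X + X² = X² + C*X)
v(-2)*(-1*(-5) + K(G, -7)) = √(-1 - 2)*(-1*(-5) - 7*(16 - 7)) = √(-3)*(5 - 7*9) = (I*√3)*(5 - 63) = (I*√3)*(-58) = -58*I*√3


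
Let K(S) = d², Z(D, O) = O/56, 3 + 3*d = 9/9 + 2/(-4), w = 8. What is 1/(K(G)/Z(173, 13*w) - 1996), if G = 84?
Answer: -468/933953 ≈ -0.00050110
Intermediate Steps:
d = -⅚ (d = -1 + (9/9 + 2/(-4))/3 = -1 + (9*(⅑) + 2*(-¼))/3 = -1 + (1 - ½)/3 = -1 + (⅓)*(½) = -1 + ⅙ = -⅚ ≈ -0.83333)
Z(D, O) = O/56 (Z(D, O) = O*(1/56) = O/56)
K(S) = 25/36 (K(S) = (-⅚)² = 25/36)
1/(K(G)/Z(173, 13*w) - 1996) = 1/(25/(36*(((13*8)/56))) - 1996) = 1/(25/(36*(((1/56)*104))) - 1996) = 1/(25/(36*(13/7)) - 1996) = 1/((25/36)*(7/13) - 1996) = 1/(175/468 - 1996) = 1/(-933953/468) = -468/933953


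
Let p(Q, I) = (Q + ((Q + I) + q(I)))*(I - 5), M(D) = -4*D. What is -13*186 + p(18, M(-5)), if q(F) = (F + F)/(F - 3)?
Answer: -26226/17 ≈ -1542.7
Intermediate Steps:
q(F) = 2*F/(-3 + F) (q(F) = (2*F)/(-3 + F) = 2*F/(-3 + F))
p(Q, I) = (-5 + I)*(I + 2*Q + 2*I/(-3 + I)) (p(Q, I) = (Q + ((Q + I) + 2*I/(-3 + I)))*(I - 5) = (Q + ((I + Q) + 2*I/(-3 + I)))*(-5 + I) = (Q + (I + Q + 2*I/(-3 + I)))*(-5 + I) = (I + 2*Q + 2*I/(-3 + I))*(-5 + I) = (-5 + I)*(I + 2*Q + 2*I/(-3 + I)))
-13*186 + p(18, M(-5)) = -13*186 + (-(-40)*(-5) + 2*(-4*(-5))² + (-3 - 4*(-5))*((-4*(-5))² - 10*18 - (-20)*(-5) + 2*(-4*(-5))*18))/(-3 - 4*(-5)) = -2418 + (-10*20 + 2*20² + (-3 + 20)*(20² - 180 - 5*20 + 2*20*18))/(-3 + 20) = -2418 + (-200 + 2*400 + 17*(400 - 180 - 100 + 720))/17 = -2418 + (-200 + 800 + 17*840)/17 = -2418 + (-200 + 800 + 14280)/17 = -2418 + (1/17)*14880 = -2418 + 14880/17 = -26226/17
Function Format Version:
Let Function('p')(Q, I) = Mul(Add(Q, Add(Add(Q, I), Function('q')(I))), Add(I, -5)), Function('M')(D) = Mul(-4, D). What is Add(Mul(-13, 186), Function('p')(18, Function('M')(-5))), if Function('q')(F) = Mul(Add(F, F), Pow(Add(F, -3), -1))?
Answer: Rational(-26226, 17) ≈ -1542.7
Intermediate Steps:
Function('q')(F) = Mul(2, F, Pow(Add(-3, F), -1)) (Function('q')(F) = Mul(Mul(2, F), Pow(Add(-3, F), -1)) = Mul(2, F, Pow(Add(-3, F), -1)))
Function('p')(Q, I) = Mul(Add(-5, I), Add(I, Mul(2, Q), Mul(2, I, Pow(Add(-3, I), -1)))) (Function('p')(Q, I) = Mul(Add(Q, Add(Add(Q, I), Mul(2, I, Pow(Add(-3, I), -1)))), Add(I, -5)) = Mul(Add(Q, Add(Add(I, Q), Mul(2, I, Pow(Add(-3, I), -1)))), Add(-5, I)) = Mul(Add(Q, Add(I, Q, Mul(2, I, Pow(Add(-3, I), -1)))), Add(-5, I)) = Mul(Add(I, Mul(2, Q), Mul(2, I, Pow(Add(-3, I), -1))), Add(-5, I)) = Mul(Add(-5, I), Add(I, Mul(2, Q), Mul(2, I, Pow(Add(-3, I), -1)))))
Add(Mul(-13, 186), Function('p')(18, Function('M')(-5))) = Add(Mul(-13, 186), Mul(Pow(Add(-3, Mul(-4, -5)), -1), Add(Mul(-10, Mul(-4, -5)), Mul(2, Pow(Mul(-4, -5), 2)), Mul(Add(-3, Mul(-4, -5)), Add(Pow(Mul(-4, -5), 2), Mul(-10, 18), Mul(-5, Mul(-4, -5)), Mul(2, Mul(-4, -5), 18)))))) = Add(-2418, Mul(Pow(Add(-3, 20), -1), Add(Mul(-10, 20), Mul(2, Pow(20, 2)), Mul(Add(-3, 20), Add(Pow(20, 2), -180, Mul(-5, 20), Mul(2, 20, 18)))))) = Add(-2418, Mul(Pow(17, -1), Add(-200, Mul(2, 400), Mul(17, Add(400, -180, -100, 720))))) = Add(-2418, Mul(Rational(1, 17), Add(-200, 800, Mul(17, 840)))) = Add(-2418, Mul(Rational(1, 17), Add(-200, 800, 14280))) = Add(-2418, Mul(Rational(1, 17), 14880)) = Add(-2418, Rational(14880, 17)) = Rational(-26226, 17)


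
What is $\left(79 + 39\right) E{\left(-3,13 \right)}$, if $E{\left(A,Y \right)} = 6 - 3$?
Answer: $354$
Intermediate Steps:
$E{\left(A,Y \right)} = 3$
$\left(79 + 39\right) E{\left(-3,13 \right)} = \left(79 + 39\right) 3 = 118 \cdot 3 = 354$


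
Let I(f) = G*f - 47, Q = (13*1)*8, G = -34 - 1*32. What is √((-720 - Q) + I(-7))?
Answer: I*√409 ≈ 20.224*I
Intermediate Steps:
G = -66 (G = -34 - 32 = -66)
Q = 104 (Q = 13*8 = 104)
I(f) = -47 - 66*f (I(f) = -66*f - 47 = -47 - 66*f)
√((-720 - Q) + I(-7)) = √((-720 - 1*104) + (-47 - 66*(-7))) = √((-720 - 104) + (-47 + 462)) = √(-824 + 415) = √(-409) = I*√409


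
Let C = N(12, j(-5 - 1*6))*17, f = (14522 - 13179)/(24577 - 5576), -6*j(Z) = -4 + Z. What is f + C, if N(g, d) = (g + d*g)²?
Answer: 569803331/19001 ≈ 29988.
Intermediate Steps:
j(Z) = ⅔ - Z/6 (j(Z) = -(-4 + Z)/6 = ⅔ - Z/6)
f = 1343/19001 ≈ 0.070680
C = 29988 (C = (12²*(1 + (⅔ - (-5 - 1*6)/6))²)*17 = (144*(1 + (⅔ - (-5 - 6)/6))²)*17 = (144*(1 + (⅔ - ⅙*(-11)))²)*17 = (144*(1 + (⅔ + 11/6))²)*17 = (144*(1 + 5/2)²)*17 = (144*(7/2)²)*17 = (144*(49/4))*17 = 1764*17 = 29988)
f + C = 1343/19001 + 29988 = 569803331/19001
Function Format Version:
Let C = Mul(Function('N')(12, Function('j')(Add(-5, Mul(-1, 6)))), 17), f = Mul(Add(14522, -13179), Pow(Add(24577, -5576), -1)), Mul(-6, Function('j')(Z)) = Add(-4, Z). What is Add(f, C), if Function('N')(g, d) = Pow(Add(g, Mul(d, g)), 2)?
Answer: Rational(569803331, 19001) ≈ 29988.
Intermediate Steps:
Function('j')(Z) = Add(Rational(2, 3), Mul(Rational(-1, 6), Z)) (Function('j')(Z) = Mul(Rational(-1, 6), Add(-4, Z)) = Add(Rational(2, 3), Mul(Rational(-1, 6), Z)))
f = Rational(1343, 19001) (f = Mul(1343, Pow(19001, -1)) = Mul(1343, Rational(1, 19001)) = Rational(1343, 19001) ≈ 0.070680)
C = 29988 (C = Mul(Mul(Pow(12, 2), Pow(Add(1, Add(Rational(2, 3), Mul(Rational(-1, 6), Add(-5, Mul(-1, 6))))), 2)), 17) = Mul(Mul(144, Pow(Add(1, Add(Rational(2, 3), Mul(Rational(-1, 6), Add(-5, -6)))), 2)), 17) = Mul(Mul(144, Pow(Add(1, Add(Rational(2, 3), Mul(Rational(-1, 6), -11))), 2)), 17) = Mul(Mul(144, Pow(Add(1, Add(Rational(2, 3), Rational(11, 6))), 2)), 17) = Mul(Mul(144, Pow(Add(1, Rational(5, 2)), 2)), 17) = Mul(Mul(144, Pow(Rational(7, 2), 2)), 17) = Mul(Mul(144, Rational(49, 4)), 17) = Mul(1764, 17) = 29988)
Add(f, C) = Add(Rational(1343, 19001), 29988) = Rational(569803331, 19001)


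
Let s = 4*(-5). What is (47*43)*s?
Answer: -40420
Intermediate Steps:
s = -20
(47*43)*s = (47*43)*(-20) = 2021*(-20) = -40420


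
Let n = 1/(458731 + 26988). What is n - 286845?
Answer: -139326066554/485719 ≈ -2.8685e+5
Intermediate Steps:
n = 1/485719 ≈ 2.0588e-6
n - 286845 = 1/485719 - 286845 = -139326066554/485719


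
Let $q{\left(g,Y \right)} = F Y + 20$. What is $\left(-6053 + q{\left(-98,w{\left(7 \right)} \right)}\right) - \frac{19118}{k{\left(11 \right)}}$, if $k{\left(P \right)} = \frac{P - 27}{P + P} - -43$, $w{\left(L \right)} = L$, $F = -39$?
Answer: $- \frac{3142588}{465} \approx -6758.3$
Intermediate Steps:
$q{\left(g,Y \right)} = 20 - 39 Y$ ($q{\left(g,Y \right)} = - 39 Y + 20 = 20 - 39 Y$)
$k{\left(P \right)} = 43 + \frac{-27 + P}{2 P}$ ($k{\left(P \right)} = \frac{-27 + P}{2 P} + 43 = 43 + \frac{-27 + P}{2 P}$)
$\left(-6053 + q{\left(-98,w{\left(7 \right)} \right)}\right) - \frac{19118}{k{\left(11 \right)}} = \left(-6053 + \left(20 - 273\right)\right) - \frac{19118}{\frac{3}{2} \cdot \frac{1}{11} \left(-9 + 29 \cdot 11\right)} = \left(-6053 + \left(20 - 273\right)\right) - \frac{19118}{\frac{3}{2} \cdot \frac{1}{11} \left(-9 + 319\right)} = \left(-6053 - 253\right) - \frac{19118}{\frac{3}{2} \cdot \frac{1}{11} \cdot 310} = -6306 - \frac{19118}{\frac{465}{11}} = -6306 - \frac{210298}{465} = - \frac{3142588}{465}$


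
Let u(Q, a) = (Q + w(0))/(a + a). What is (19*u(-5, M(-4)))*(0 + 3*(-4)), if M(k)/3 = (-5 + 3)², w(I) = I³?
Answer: 95/2 ≈ 47.500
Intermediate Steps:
M(k) = 12 (M(k) = 3*(-5 + 3)² = 3*(-2)² = 3*4 = 12)
u(Q, a) = Q/(2*a) (u(Q, a) = (Q + 0³)/(a + a) = (Q + 0)/((2*a)) = Q*(1/(2*a)) = Q/(2*a))
(19*u(-5, M(-4)))*(0 + 3*(-4)) = (19*((½)*(-5)/12))*(0 + 3*(-4)) = (19*((½)*(-5)*(1/12)))*(0 - 12) = (19*(-5/24))*(-12) = -95/24*(-12) = 95/2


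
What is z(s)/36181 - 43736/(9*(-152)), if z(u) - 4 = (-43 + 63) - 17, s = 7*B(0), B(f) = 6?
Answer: 197802724/6186951 ≈ 31.971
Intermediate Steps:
s = 42 (s = 7*6 = 42)
z(u) = 7 (z(u) = 4 + ((-43 + 63) - 17) = 4 + (20 - 17) = 4 + 3 = 7)
z(s)/36181 - 43736/(9*(-152)) = 7/36181 - 43736/(9*(-152)) = 7*(1/36181) - 43736/(-1368) = 7/36181 - 43736*(-1/1368) = 7/36181 + 5467/171 = 197802724/6186951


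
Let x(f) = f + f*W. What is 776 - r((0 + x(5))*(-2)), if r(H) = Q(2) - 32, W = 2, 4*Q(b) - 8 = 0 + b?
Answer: 1611/2 ≈ 805.50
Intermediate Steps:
Q(b) = 2 + b/4 (Q(b) = 2 + (0 + b)/4 = 2 + b/4)
x(f) = 3*f (x(f) = f + f*2 = f + 2*f = 3*f)
r(H) = -59/2 (r(H) = (2 + (1/4)*2) - 32 = (2 + 1/2) - 32 = 5/2 - 32 = -59/2)
776 - r((0 + x(5))*(-2)) = 776 - 1*(-59/2) = 776 + 59/2 = 1611/2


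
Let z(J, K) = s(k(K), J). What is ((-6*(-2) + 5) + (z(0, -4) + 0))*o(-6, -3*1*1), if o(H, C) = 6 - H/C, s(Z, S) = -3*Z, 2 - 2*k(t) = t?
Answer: 32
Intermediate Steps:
k(t) = 1 - t/2
z(J, K) = -3 + 3*K/2 (z(J, K) = -3*(1 - K/2) = -3 + 3*K/2)
o(H, C) = 6 - H/C
((-6*(-2) + 5) + (z(0, -4) + 0))*o(-6, -3*1*1) = ((-6*(-2) + 5) + ((-3 + (3/2)*(-4)) + 0))*(6 - 1*(-6)/-3*1*1) = ((12 + 5) + ((-3 - 6) + 0))*(6 - 1*(-6)/(-3*1)) = (17 + (-9 + 0))*(6 - 1*(-6)/(-3)) = (17 - 9)*(6 - 1*(-6)*(-⅓)) = 8*(6 - 2) = 8*4 = 32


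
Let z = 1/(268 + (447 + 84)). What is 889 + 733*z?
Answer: 711044/799 ≈ 889.92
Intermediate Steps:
z = 1/799 (z = 1/(268 + 531) = 1/799 ≈ 0.0012516)
889 + 733*z = 889 + 733*(1/799) = 889 + 733/799 = 711044/799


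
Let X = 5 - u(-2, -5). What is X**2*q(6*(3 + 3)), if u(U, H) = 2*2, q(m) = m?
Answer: 36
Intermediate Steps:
u(U, H) = 4
X = 1 (X = 5 - 1*4 = 5 - 4 = 1)
X**2*q(6*(3 + 3)) = 1**2*(6*(3 + 3)) = 1*(6*6) = 1*36 = 36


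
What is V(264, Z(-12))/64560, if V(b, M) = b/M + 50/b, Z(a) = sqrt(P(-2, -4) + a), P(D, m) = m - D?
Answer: 5/1704384 - 11*I*sqrt(14)/37660 ≈ 2.9336e-6 - 0.0010929*I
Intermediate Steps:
Z(a) = sqrt(-2 + a) (Z(a) = sqrt((-4 - 1*(-2)) + a) = sqrt((-4 + 2) + a) = sqrt(-2 + a))
V(b, M) = 50/b + b/M
V(264, Z(-12))/64560 = (50/264 + 264/(sqrt(-2 - 12)))/64560 = (50*(1/264) + 264/(sqrt(-14)))*(1/64560) = (25/132 + 264/((I*sqrt(14))))*(1/64560) = (25/132 + 264*(-I*sqrt(14)/14))*(1/64560) = (25/132 - 132*I*sqrt(14)/7)*(1/64560) = 5/1704384 - 11*I*sqrt(14)/37660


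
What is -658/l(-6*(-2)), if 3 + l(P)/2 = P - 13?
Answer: 329/4 ≈ 82.250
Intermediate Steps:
l(P) = -32 + 2*P (l(P) = -6 + 2*(P - 13) = -6 + 2*(-13 + P) = -6 + (-26 + 2*P) = -32 + 2*P)
-658/l(-6*(-2)) = -658/(-32 + 2*(-6*(-2))) = -658/(-32 + 2*12) = -658/(-32 + 24) = -658/(-8) = -658*(-⅛) = 329/4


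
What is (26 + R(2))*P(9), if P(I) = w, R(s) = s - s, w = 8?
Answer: 208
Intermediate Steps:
R(s) = 0
P(I) = 8
(26 + R(2))*P(9) = (26 + 0)*8 = 26*8 = 208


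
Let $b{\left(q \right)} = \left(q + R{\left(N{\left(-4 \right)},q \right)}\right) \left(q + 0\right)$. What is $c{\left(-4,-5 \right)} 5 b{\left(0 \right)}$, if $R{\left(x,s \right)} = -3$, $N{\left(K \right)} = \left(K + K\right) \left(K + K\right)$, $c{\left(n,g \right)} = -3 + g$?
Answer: $0$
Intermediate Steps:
$N{\left(K \right)} = 4 K^{2}$ ($N{\left(K \right)} = 2 K 2 K = 4 K^{2}$)
$b{\left(q \right)} = q \left(-3 + q\right)$ ($b{\left(q \right)} = \left(q - 3\right) \left(q + 0\right) = \left(-3 + q\right) q = q \left(-3 + q\right)$)
$c{\left(-4,-5 \right)} 5 b{\left(0 \right)} = \left(-3 - 5\right) 5 \cdot 0 \left(-3 + 0\right) = \left(-8\right) 5 \cdot 0 \left(-3\right) = \left(-40\right) 0 = 0$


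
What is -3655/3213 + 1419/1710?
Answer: -11051/35910 ≈ -0.30774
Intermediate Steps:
-3655/3213 + 1419/1710 = -3655*1/3213 + 1419*(1/1710) = -215/189 + 473/570 = -11051/35910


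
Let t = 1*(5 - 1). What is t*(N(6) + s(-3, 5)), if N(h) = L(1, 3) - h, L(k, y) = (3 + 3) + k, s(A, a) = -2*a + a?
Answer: -16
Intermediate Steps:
s(A, a) = -a
L(k, y) = 6 + k
N(h) = 7 - h (N(h) = (6 + 1) - h = 7 - h)
t = 4 (t = 1*4 = 4)
t*(N(6) + s(-3, 5)) = 4*((7 - 1*6) - 1*5) = 4*((7 - 6) - 5) = 4*(1 - 5) = 4*(-4) = -16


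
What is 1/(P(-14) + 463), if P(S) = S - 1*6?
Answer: 1/443 ≈ 0.0022573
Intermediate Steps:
P(S) = -6 + S (P(S) = S - 6 = -6 + S)
1/(P(-14) + 463) = 1/((-6 - 14) + 463) = 1/(-20 + 463) = 1/443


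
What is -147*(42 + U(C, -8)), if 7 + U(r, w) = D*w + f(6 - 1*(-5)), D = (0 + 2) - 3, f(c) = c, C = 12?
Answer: -7938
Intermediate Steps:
D = -1 (D = 2 - 3 = -1)
U(r, w) = 4 - w (U(r, w) = -7 + (-w + (6 - 1*(-5))) = -7 + (-w + (6 + 5)) = -7 + (-w + 11) = -7 + (11 - w) = 4 - w)
-147*(42 + U(C, -8)) = -147*(42 + (4 - 1*(-8))) = -147*(42 + (4 + 8)) = -147*(42 + 12) = -147*54 = -7938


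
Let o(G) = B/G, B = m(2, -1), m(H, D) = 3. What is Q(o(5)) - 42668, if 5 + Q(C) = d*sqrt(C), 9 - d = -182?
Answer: -42673 + 191*sqrt(15)/5 ≈ -42525.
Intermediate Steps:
d = 191 (d = 9 - 1*(-182) = 9 + 182 = 191)
B = 3
o(G) = 3/G
Q(C) = -5 + 191*sqrt(C)
Q(o(5)) - 42668 = (-5 + 191*sqrt(3/5)) - 42668 = (-5 + 191*(sqrt(15)/5)) - 42668 = (-5 + 191*sqrt(15)/5) - 42668 = -42673 + 191*sqrt(15)/5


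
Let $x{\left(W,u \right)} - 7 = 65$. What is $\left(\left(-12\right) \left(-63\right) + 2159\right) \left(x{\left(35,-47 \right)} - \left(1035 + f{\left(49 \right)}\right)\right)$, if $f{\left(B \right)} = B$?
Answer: $-2949980$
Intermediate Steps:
$x{\left(W,u \right)} = 72$ ($x{\left(W,u \right)} = 7 + 65 = 72$)
$\left(\left(-12\right) \left(-63\right) + 2159\right) \left(x{\left(35,-47 \right)} - \left(1035 + f{\left(49 \right)}\right)\right) = \left(\left(-12\right) \left(-63\right) + 2159\right) \left(72 - 1084\right) = \left(756 + 2159\right) \left(72 - 1084\right) = 2915 \left(72 - 1084\right) = 2915 \left(-1012\right) = -2949980$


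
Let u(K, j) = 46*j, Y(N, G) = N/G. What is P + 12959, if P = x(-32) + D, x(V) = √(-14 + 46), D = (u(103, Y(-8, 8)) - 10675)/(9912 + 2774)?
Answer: 164387153/12686 + 4*√2 ≈ 12964.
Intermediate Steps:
D = -10721/12686 (D = (46*(-8/8) - 10675)/(9912 + 2774) = (46*(-8*⅛) - 10675)/12686 = (46*(-1) - 10675)*(1/12686) = (-46 - 10675)*(1/12686) = -10721*1/12686 = -10721/12686 ≈ -0.84511)
x(V) = 4*√2 (x(V) = √32 = 4*√2)
P = -10721/12686 + 4*√2 (P = 4*√2 - 10721/12686 = -10721/12686 + 4*√2 ≈ 4.8118)
P + 12959 = (-10721/12686 + 4*√2) + 12959 = 164387153/12686 + 4*√2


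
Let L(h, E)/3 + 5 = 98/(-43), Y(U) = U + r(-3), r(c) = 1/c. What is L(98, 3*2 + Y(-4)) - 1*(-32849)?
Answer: 1411568/43 ≈ 32827.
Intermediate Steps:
Y(U) = -1/3 + U (Y(U) = U + 1/(-3) = U - 1/3 = -1/3 + U)
L(h, E) = -939/43 (L(h, E) = -15 + 3*(98/(-43)) = -15 + 3*(98*(-1/43)) = -15 + 3*(-98/43) = -15 - 294/43 = -939/43)
L(98, 3*2 + Y(-4)) - 1*(-32849) = -939/43 - 1*(-32849) = -939/43 + 32849 = 1411568/43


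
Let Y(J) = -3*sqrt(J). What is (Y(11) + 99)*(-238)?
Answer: -23562 + 714*sqrt(11) ≈ -21194.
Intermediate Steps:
(Y(11) + 99)*(-238) = (-3*sqrt(11) + 99)*(-238) = (99 - 3*sqrt(11))*(-238) = -23562 + 714*sqrt(11)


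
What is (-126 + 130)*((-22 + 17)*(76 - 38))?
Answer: -760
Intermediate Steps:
(-126 + 130)*((-22 + 17)*(76 - 38)) = 4*(-5*38) = 4*(-190) = -760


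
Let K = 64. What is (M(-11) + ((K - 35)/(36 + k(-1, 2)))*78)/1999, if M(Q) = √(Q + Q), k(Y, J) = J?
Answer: 1131/37981 + I*√22/1999 ≈ 0.029778 + 0.0023464*I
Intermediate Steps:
M(Q) = √2*√Q (M(Q) = √(2*Q) = √2*√Q)
(M(-11) + ((K - 35)/(36 + k(-1, 2)))*78)/1999 = (√2*√(-11) + ((64 - 35)/(36 + 2))*78)/1999 = (√2*(I*√11) + (29/38)*78)*(1/1999) = (I*√22 + (29*(1/38))*78)*(1/1999) = (I*√22 + (29/38)*78)*(1/1999) = (I*√22 + 1131/19)*(1/1999) = (1131/19 + I*√22)*(1/1999) = 1131/37981 + I*√22/1999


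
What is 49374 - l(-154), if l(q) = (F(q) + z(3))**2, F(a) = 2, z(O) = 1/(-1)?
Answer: 49373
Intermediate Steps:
z(O) = -1
l(q) = 1 (l(q) = (2 - 1)**2 = 1**2 = 1)
49374 - l(-154) = 49374 - 1*1 = 49374 - 1 = 49373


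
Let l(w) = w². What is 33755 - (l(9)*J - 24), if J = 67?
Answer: 28352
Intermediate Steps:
33755 - (l(9)*J - 24) = 33755 - (9²*67 - 24) = 33755 - (81*67 - 24) = 33755 - (5427 - 24) = 33755 - 1*5403 = 33755 - 5403 = 28352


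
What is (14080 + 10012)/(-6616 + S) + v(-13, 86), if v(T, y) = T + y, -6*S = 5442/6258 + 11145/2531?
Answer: 1817288048861/26201182655 ≈ 69.359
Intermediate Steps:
S = -6959926/7919499 (S = -(5442/6258 + 11145/2531)/6 = -(5442*(1/6258) + 11145*(1/2531))/6 = -(907/1043 + 11145/2531)/6 = -⅙*13919852/2639833 = -6959926/7919499 ≈ -0.87883)
(14080 + 10012)/(-6616 + S) + v(-13, 86) = (14080 + 10012)/(-6616 - 6959926/7919499) + (-13 + 86) = 24092/(-52402365310/7919499) + 73 = 24092*(-7919499/52402365310) + 73 = -95398284954/26201182655 + 73 = 1817288048861/26201182655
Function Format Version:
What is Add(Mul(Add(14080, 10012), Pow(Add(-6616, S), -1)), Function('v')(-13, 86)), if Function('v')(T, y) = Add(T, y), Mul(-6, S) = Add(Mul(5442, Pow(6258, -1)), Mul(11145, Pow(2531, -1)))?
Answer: Rational(1817288048861, 26201182655) ≈ 69.359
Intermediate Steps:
S = Rational(-6959926, 7919499) (S = Mul(Rational(-1, 6), Add(Mul(5442, Pow(6258, -1)), Mul(11145, Pow(2531, -1)))) = Mul(Rational(-1, 6), Add(Mul(5442, Rational(1, 6258)), Mul(11145, Rational(1, 2531)))) = Mul(Rational(-1, 6), Add(Rational(907, 1043), Rational(11145, 2531))) = Mul(Rational(-1, 6), Rational(13919852, 2639833)) = Rational(-6959926, 7919499) ≈ -0.87883)
Add(Mul(Add(14080, 10012), Pow(Add(-6616, S), -1)), Function('v')(-13, 86)) = Add(Mul(Add(14080, 10012), Pow(Add(-6616, Rational(-6959926, 7919499)), -1)), Add(-13, 86)) = Add(Mul(24092, Pow(Rational(-52402365310, 7919499), -1)), 73) = Add(Mul(24092, Rational(-7919499, 52402365310)), 73) = Add(Rational(-95398284954, 26201182655), 73) = Rational(1817288048861, 26201182655)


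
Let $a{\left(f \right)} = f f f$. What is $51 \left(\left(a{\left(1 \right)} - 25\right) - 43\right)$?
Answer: $-3417$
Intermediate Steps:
$a{\left(f \right)} = f^{3}$ ($a{\left(f \right)} = f^{2} f = f^{3}$)
$51 \left(\left(a{\left(1 \right)} - 25\right) - 43\right) = 51 \left(\left(1^{3} - 25\right) - 43\right) = 51 \left(\left(1 - 25\right) - 43\right) = 51 \left(-24 - 43\right) = 51 \left(-67\right) = -3417$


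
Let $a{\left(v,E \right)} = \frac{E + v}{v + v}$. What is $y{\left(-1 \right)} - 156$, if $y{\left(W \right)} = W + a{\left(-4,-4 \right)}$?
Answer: $-156$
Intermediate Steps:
$a{\left(v,E \right)} = \frac{E + v}{2 v}$
$y{\left(W \right)} = 1 + W$ ($y{\left(W \right)} = W + \frac{-4 - 4}{2 \left(-4\right)} = W + \frac{1}{2} \left(- \frac{1}{4}\right) \left(-8\right) = W + 1 = 1 + W$)
$y{\left(-1 \right)} - 156 = \left(1 - 1\right) - 156 = 0 - 156 = -156$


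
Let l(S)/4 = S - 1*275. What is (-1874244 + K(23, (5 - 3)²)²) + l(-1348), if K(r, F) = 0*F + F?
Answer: -1880720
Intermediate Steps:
K(r, F) = F (K(r, F) = 0 + F = F)
l(S) = -1100 + 4*S (l(S) = 4*(S - 1*275) = 4*(S - 275) = 4*(-275 + S) = -1100 + 4*S)
(-1874244 + K(23, (5 - 3)²)²) + l(-1348) = (-1874244 + ((5 - 3)²)²) + (-1100 + 4*(-1348)) = (-1874244 + (2²)²) + (-1100 - 5392) = (-1874244 + 4²) - 6492 = (-1874244 + 16) - 6492 = -1874228 - 6492 = -1880720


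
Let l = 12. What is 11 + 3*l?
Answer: 47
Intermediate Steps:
11 + 3*l = 11 + 3*12 = 11 + 36 = 47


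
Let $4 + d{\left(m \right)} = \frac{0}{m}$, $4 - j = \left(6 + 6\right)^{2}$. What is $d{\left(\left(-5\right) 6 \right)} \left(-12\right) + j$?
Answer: $-92$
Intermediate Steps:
$j = -140$ ($j = 4 - \left(6 + 6\right)^{2} = 4 - 12^{2} = 4 - 144 = -140$)
$d{\left(m \right)} = -4$ ($d{\left(m \right)} = -4 + \frac{0}{m} = -4 + 0 = -4$)
$d{\left(\left(-5\right) 6 \right)} \left(-12\right) + j = \left(-4\right) \left(-12\right) - 140 = 48 - 140 = -92$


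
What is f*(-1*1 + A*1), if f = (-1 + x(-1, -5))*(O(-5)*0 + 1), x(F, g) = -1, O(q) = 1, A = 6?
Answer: -10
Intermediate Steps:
f = -2 (f = (-1 - 1)*(1*0 + 1) = -2*(0 + 1) = -2*1 = -2)
f*(-1*1 + A*1) = -2*(-1*1 + 6*1) = -2*(-1 + 6) = -2*5 = -10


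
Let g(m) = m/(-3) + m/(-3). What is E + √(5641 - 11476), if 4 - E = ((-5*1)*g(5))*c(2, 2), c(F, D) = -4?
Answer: 212/3 + I*√5835 ≈ 70.667 + 76.387*I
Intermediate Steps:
g(m) = -2*m/3 (g(m) = m*(-⅓) + m*(-⅓) = -m/3 - m/3 = -2*m/3)
E = 212/3 (E = 4 - (-5*1)*(-⅔*5)*(-4) = 4 - (-5*(-10/3))*(-4) = 4 - 50*(-4)/3 = 4 - 1*(-200/3) = 4 + 200/3 = 212/3 ≈ 70.667)
E + √(5641 - 11476) = 212/3 + √(5641 - 11476) = 212/3 + √(-5835) = 212/3 + I*√5835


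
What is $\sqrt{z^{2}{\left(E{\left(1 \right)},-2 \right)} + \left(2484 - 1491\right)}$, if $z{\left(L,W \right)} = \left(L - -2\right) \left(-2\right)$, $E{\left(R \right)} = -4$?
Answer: $\sqrt{1009} \approx 31.765$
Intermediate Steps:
$z{\left(L,W \right)} = -4 - 2 L$ ($z{\left(L,W \right)} = \left(L + 2\right) \left(-2\right) = \left(2 + L\right) \left(-2\right) = -4 - 2 L$)
$\sqrt{z^{2}{\left(E{\left(1 \right)},-2 \right)} + \left(2484 - 1491\right)} = \sqrt{\left(-4 - -8\right)^{2} + \left(2484 - 1491\right)} = \sqrt{\left(-4 + 8\right)^{2} + \left(2484 - 1491\right)} = \sqrt{4^{2} + 993} = \sqrt{16 + 993} = \sqrt{1009}$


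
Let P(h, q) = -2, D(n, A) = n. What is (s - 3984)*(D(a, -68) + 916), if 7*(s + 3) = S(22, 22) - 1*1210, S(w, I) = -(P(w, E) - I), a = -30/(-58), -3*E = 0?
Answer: -110473715/29 ≈ -3.8094e+6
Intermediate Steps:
E = 0 (E = -1/3*0 = 0)
a = 15/29 (a = -30*(-1/58) = 15/29 ≈ 0.51724)
S(w, I) = 2 + I (S(w, I) = -(-2 - I) = 2 + I)
s = -1207/7 (s = -3 + ((2 + 22) - 1*1210)/7 = -3 + (24 - 1210)/7 = -3 + (1/7)*(-1186) = -3 - 1186/7 = -1207/7 ≈ -172.43)
(s - 3984)*(D(a, -68) + 916) = (-1207/7 - 3984)*(15/29 + 916) = -29095/7*26579/29 = -110473715/29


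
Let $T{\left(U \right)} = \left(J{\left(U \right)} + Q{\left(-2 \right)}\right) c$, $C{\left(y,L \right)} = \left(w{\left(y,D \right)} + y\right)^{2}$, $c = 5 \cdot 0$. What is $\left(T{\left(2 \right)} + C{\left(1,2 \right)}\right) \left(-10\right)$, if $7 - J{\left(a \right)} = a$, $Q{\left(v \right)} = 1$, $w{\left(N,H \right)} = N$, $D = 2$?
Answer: $-40$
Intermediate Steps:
$c = 0$
$J{\left(a \right)} = 7 - a$
$C{\left(y,L \right)} = 4 y^{2}$ ($C{\left(y,L \right)} = \left(y + y\right)^{2} = \left(2 y\right)^{2} = 4 y^{2}$)
$T{\left(U \right)} = 0$ ($T{\left(U \right)} = \left(\left(7 - U\right) + 1\right) 0 = \left(8 - U\right) 0 = 0$)
$\left(T{\left(2 \right)} + C{\left(1,2 \right)}\right) \left(-10\right) = \left(0 + 4 \cdot 1^{2}\right) \left(-10\right) = \left(0 + 4 \cdot 1\right) \left(-10\right) = \left(0 + 4\right) \left(-10\right) = 4 \left(-10\right) = -40$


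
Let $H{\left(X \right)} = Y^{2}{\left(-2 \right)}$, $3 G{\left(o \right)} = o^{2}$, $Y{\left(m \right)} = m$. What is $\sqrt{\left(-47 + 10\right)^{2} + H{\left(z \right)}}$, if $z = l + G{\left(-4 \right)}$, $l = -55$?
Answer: $\sqrt{1373} \approx 37.054$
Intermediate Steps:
$G{\left(o \right)} = \frac{o^{2}}{3}$
$z = - \frac{149}{3}$ ($z = -55 + \frac{\left(-4\right)^{2}}{3} = -55 + \frac{1}{3} \cdot 16 = -55 + \frac{16}{3} = - \frac{149}{3} \approx -49.667$)
$H{\left(X \right)} = 4$ ($H{\left(X \right)} = \left(-2\right)^{2} = 4$)
$\sqrt{\left(-47 + 10\right)^{2} + H{\left(z \right)}} = \sqrt{\left(-47 + 10\right)^{2} + 4} = \sqrt{\left(-37\right)^{2} + 4} = \sqrt{1369 + 4} = \sqrt{1373}$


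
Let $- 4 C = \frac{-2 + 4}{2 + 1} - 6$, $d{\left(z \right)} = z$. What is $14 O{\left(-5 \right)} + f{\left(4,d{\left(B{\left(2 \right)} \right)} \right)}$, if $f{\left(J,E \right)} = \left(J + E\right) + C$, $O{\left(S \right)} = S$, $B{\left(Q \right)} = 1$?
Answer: $- \frac{191}{3} \approx -63.667$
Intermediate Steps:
$C = \frac{4}{3}$ ($C = - \frac{\frac{-2 + 4}{2 + 1} - 6}{4} = - \frac{\frac{2}{3} - 6}{4} = \left(- \frac{1}{4}\right) \left(- \frac{16}{3}\right) = \frac{4}{3} \approx 1.3333$)
$f{\left(J,E \right)} = \frac{4}{3} + E + J$ ($f{\left(J,E \right)} = \left(J + E\right) + \frac{4}{3} = \left(E + J\right) + \frac{4}{3} = \frac{4}{3} + E + J$)
$14 O{\left(-5 \right)} + f{\left(4,d{\left(B{\left(2 \right)} \right)} \right)} = 14 \left(-5\right) + \left(\frac{4}{3} + 1 + 4\right) = -70 + \frac{19}{3} = - \frac{191}{3}$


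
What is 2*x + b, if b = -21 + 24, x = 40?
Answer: 83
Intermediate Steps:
b = 3
2*x + b = 2*40 + 3 = 80 + 3 = 83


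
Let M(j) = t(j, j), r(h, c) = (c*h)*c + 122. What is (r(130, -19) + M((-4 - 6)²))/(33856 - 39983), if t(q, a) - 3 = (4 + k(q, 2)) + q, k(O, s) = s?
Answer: -47161/6127 ≈ -7.6972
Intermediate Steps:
r(h, c) = 122 + h*c² (r(h, c) = h*c² + 122 = 122 + h*c²)
t(q, a) = 9 + q (t(q, a) = 3 + ((4 + 2) + q) = 3 + (6 + q) = 9 + q)
M(j) = 9 + j
(r(130, -19) + M((-4 - 6)²))/(33856 - 39983) = ((122 + 130*(-19)²) + (9 + (-4 - 6)²))/(33856 - 39983) = ((122 + 130*361) + (9 + (-10)²))/(-6127) = ((122 + 46930) + (9 + 100))*(-1/6127) = (47052 + 109)*(-1/6127) = 47161*(-1/6127) = -47161/6127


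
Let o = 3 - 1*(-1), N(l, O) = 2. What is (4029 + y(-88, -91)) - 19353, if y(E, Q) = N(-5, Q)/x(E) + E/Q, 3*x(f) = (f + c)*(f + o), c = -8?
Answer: -267724019/17472 ≈ -15323.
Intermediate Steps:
o = 4 (o = 3 + 1 = 4)
x(f) = (-8 + f)*(4 + f)/3 (x(f) = ((f - 8)*(f + 4))/3 = ((-8 + f)*(4 + f))/3 = (-8 + f)*(4 + f)/3)
y(E, Q) = 2/(-32/3 - 4*E/3 + E**2/3) + E/Q
(4029 + y(-88, -91)) - 19353 = (4029 + (6*(-91) - 88*(-32 + (-88)**2 - 4*(-88)))/((-91)*(-32 + (-88)**2 - 4*(-88)))) - 19353 = (4029 - (-546 - 88*(-32 + 7744 + 352))/(91*(-32 + 7744 + 352))) - 19353 = (4029 - 1/91*(-546 - 88*8064)/8064) - 19353 = (4029 - 1/91*1/8064*(-546 - 709632)) - 19353 = (4029 - 1/91*1/8064*(-710178)) - 19353 = (4029 + 16909/17472) - 19353 = 70411597/17472 - 19353 = -267724019/17472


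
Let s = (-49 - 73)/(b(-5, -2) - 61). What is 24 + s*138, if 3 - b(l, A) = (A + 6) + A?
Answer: 1523/5 ≈ 304.60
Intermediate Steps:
b(l, A) = -3 - 2*A (b(l, A) = 3 - ((A + 6) + A) = 3 - ((6 + A) + A) = 3 - (6 + 2*A) = 3 + (-6 - 2*A) = -3 - 2*A)
s = 61/30 (s = (-49 - 73)/((-3 - 2*(-2)) - 61) = -122/((-3 + 4) - 61) = -122/(1 - 61) = -122/(-60) = -122*(-1/60) = 61/30 ≈ 2.0333)
24 + s*138 = 24 + (61/30)*138 = 24 + 1403/5 = 1523/5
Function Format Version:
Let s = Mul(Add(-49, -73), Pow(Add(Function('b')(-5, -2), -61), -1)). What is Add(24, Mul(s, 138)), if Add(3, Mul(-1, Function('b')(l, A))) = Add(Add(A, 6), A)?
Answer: Rational(1523, 5) ≈ 304.60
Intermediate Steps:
Function('b')(l, A) = Add(-3, Mul(-2, A)) (Function('b')(l, A) = Add(3, Mul(-1, Add(Add(A, 6), A))) = Add(3, Mul(-1, Add(Add(6, A), A))) = Add(3, Mul(-1, Add(6, Mul(2, A)))) = Add(3, Add(-6, Mul(-2, A))) = Add(-3, Mul(-2, A)))
s = Rational(61, 30) (s = Mul(Add(-49, -73), Pow(Add(Add(-3, Mul(-2, -2)), -61), -1)) = Mul(-122, Pow(Add(Add(-3, 4), -61), -1)) = Mul(-122, Pow(Add(1, -61), -1)) = Mul(-122, Pow(-60, -1)) = Mul(-122, Rational(-1, 60)) = Rational(61, 30) ≈ 2.0333)
Add(24, Mul(s, 138)) = Add(24, Mul(Rational(61, 30), 138)) = Add(24, Rational(1403, 5)) = Rational(1523, 5)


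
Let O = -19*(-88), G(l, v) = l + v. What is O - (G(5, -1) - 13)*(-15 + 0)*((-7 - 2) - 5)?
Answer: 3562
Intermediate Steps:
O = 1672
O - (G(5, -1) - 13)*(-15 + 0)*((-7 - 2) - 5) = 1672 - ((5 - 1) - 13)*(-15 + 0)*((-7 - 2) - 5) = 1672 - (4 - 13)*(-15)*(-9 - 5) = 1672 - (-9*(-15))*(-14) = 1672 - 135*(-14) = 1672 - 1*(-1890) = 1672 + 1890 = 3562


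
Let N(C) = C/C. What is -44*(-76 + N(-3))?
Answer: 3300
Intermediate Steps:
N(C) = 1
-44*(-76 + N(-3)) = -44*(-76 + 1) = -44*(-75) = 3300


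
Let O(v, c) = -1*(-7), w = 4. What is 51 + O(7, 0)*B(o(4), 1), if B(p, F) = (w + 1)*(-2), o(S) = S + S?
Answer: -19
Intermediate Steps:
o(S) = 2*S
O(v, c) = 7
B(p, F) = -10 (B(p, F) = (4 + 1)*(-2) = 5*(-2) = -10)
51 + O(7, 0)*B(o(4), 1) = 51 + 7*(-10) = 51 - 70 = -19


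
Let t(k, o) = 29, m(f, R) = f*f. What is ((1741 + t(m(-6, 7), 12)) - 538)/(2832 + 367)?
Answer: 176/457 ≈ 0.38512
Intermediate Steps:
m(f, R) = f²
((1741 + t(m(-6, 7), 12)) - 538)/(2832 + 367) = ((1741 + 29) - 538)/(2832 + 367) = (1770 - 538)/3199 = 1232*(1/3199) = 176/457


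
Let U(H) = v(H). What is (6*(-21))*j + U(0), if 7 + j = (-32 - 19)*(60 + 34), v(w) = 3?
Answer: 604929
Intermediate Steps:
U(H) = 3
j = -4801 (j = -7 + (-32 - 19)*(60 + 34) = -7 - 51*94 = -7 - 4794 = -4801)
(6*(-21))*j + U(0) = (6*(-21))*(-4801) + 3 = -126*(-4801) + 3 = 604926 + 3 = 604929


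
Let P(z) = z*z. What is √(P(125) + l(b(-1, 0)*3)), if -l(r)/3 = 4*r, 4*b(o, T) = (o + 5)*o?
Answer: √15661 ≈ 125.14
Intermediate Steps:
b(o, T) = o*(5 + o)/4 (b(o, T) = ((o + 5)*o)/4 = ((5 + o)*o)/4 = (o*(5 + o))/4 = o*(5 + o)/4)
P(z) = z²
l(r) = -12*r
√(P(125) + l(b(-1, 0)*3)) = √(125² - 12*(¼)*(-1)*(5 - 1)*3) = √(15625 - 12*(¼)*(-1)*4*3) = √(15625 - (-12)*3) = √(15625 - 12*(-3)) = √(15625 + 36) = √15661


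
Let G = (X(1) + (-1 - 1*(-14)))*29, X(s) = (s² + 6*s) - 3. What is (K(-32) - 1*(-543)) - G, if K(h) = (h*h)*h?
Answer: -32718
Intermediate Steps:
K(h) = h³ (K(h) = h²*h = h³)
X(s) = -3 + s² + 6*s
G = 493 (G = ((-3 + 1² + 6*1) + (-1 - 1*(-14)))*29 = ((-3 + 1 + 6) + (-1 + 14))*29 = (4 + 13)*29 = 17*29 = 493)
(K(-32) - 1*(-543)) - G = ((-32)³ - 1*(-543)) - 1*493 = (-32768 + 543) - 493 = -32225 - 493 = -32718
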